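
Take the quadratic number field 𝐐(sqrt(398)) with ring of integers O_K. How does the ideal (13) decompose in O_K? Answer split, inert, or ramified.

Since 398 ≢ 1 mod 4, the ring of integers is ℤ[√398] with discriminant 4·398 = 1592.
13 ∤ 1592, so 13 is unramified.
Compute (398/13) via Euler: 8^((13-1)/2) mod 13 = 12, so (398/13) = -1.
(398/13) = -1, so 13 is inert.

p is inert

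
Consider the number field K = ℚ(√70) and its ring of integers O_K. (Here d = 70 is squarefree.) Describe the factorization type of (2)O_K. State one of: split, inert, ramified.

ramified

Since 70 ≢ 1 mod 4, the ring of integers is ℤ[√70] with discriminant 4·70 = 280.
2 divides disc(K) = 280, so 2 ramifies.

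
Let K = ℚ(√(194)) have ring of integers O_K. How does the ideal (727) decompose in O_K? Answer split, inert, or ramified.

194 mod 4 = 2, hence disc K = 4·194 = 776 and O_K = ℤ[√194].
disc(K) = 776 is not divisible by 727; 727 is unramified.
(194/727) = 194^363 mod 727 = 1, giving Legendre symbol 1.
Legendre symbol 1 ⇒ 727 is split.

p splits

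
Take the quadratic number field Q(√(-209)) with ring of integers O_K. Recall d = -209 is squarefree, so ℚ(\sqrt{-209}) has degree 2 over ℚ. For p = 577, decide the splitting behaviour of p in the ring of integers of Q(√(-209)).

d = -209 ≡ 3 (mod 4), so O_K = ℤ[√-209] and disc(K) = 4d = -836.
577 ∤ -836, so 577 is unramified.
Compute (-209/577) via Euler: 368^((577-1)/2) mod 577 = 1, so (-209/577) = 1.
d is a quadratic residue mod p, hence 577 splits in O_K.

577 splits in O_K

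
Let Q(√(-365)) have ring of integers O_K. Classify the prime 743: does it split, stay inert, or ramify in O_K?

remains prime (inert)

Since -365 ≢ 1 mod 4, the ring of integers is ℤ[√-365] with discriminant 4·(-365) = -1460.
Since gcd(743, -1460) = 1 the prime 743 does not ramify.
Legendre symbol by Euler's criterion: (-365/743) ≡ (-365)^371 ≡ 742 (mod 743), i.e. (-365/743) = -1.
Legendre symbol -1 ⇒ 743 is inert.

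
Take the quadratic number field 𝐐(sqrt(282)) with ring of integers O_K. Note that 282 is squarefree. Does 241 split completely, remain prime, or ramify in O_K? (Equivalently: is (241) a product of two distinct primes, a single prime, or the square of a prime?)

282 mod 4 = 2, hence disc K = 4·282 = 1128 and O_K = ℤ[√282].
disc(K) = 1128 is not divisible by 241; 241 is unramified.
Euler's criterion: 282^120 mod 241 = 1. Thus (282|241) = 1.
Legendre symbol 1 ⇒ 241 is split.

split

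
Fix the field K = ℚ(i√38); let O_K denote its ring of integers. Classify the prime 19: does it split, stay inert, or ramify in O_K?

ramified

d = -38 ≡ 2 (mod 4), so O_K = ℤ[√-38] and disc(K) = 4d = -152.
19 divides disc(K) = -152, so 19 ramifies.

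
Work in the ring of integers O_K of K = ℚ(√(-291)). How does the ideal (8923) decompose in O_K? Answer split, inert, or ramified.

d = -291 ≡ 1 (mod 4), so O_K = ℤ[(1+√-291)/2] and disc(K) = d = -291.
Since gcd(8923, -291) = 1 the prime 8923 does not ramify.
Legendre symbol by Euler's criterion: (-291/8923) ≡ (-291)^4461 ≡ 1 (mod 8923), i.e. (-291/8923) = 1.
Legendre symbol 1 ⇒ 8923 is split.

split — (8923) = 𝔭₁𝔭₂ with 𝔭₁ ≠ 𝔭₂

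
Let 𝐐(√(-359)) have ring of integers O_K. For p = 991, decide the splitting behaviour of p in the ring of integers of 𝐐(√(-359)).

split — (991) = 𝔭₁𝔭₂ with 𝔭₁ ≠ 𝔭₂

-359 mod 4 = 1, hence disc K = -359 and O_K = ℤ[(1+√-359)/2].
disc(K) = -359 is not divisible by 991; 991 is unramified.
(-359/991) = 632^495 mod 991 = 1, giving Legendre symbol 1.
Legendre symbol 1 ⇒ 991 is split.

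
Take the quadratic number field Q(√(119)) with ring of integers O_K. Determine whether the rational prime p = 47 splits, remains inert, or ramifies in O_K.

Since 119 ≢ 1 mod 4, the ring of integers is ℤ[√119] with discriminant 4·119 = 476.
disc(K) = 476 is not divisible by 47; 47 is unramified.
Euler's criterion: 119^23 mod 47 = 1. Thus (119|47) = 1.
Legendre symbol 1 ⇒ 47 is split.

47 splits in O_K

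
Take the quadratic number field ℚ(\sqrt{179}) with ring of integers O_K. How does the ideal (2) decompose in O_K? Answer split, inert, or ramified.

p ramifies

d = 179 ≡ 3 (mod 4), so O_K = ℤ[√179] and disc(K) = 4d = 716.
Ramification test: 2 | 716. The prime 2 ramifies in K.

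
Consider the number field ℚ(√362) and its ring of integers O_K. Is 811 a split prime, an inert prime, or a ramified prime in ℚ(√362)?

Since 362 ≢ 1 mod 4, the ring of integers is ℤ[√362] with discriminant 4·362 = 1448.
Since gcd(811, 1448) = 1 the prime 811 does not ramify.
Euler's criterion: 362^405 mod 811 = 810. Thus (362|811) = -1.
Legendre symbol -1 ⇒ 811 is inert.

811 remains inert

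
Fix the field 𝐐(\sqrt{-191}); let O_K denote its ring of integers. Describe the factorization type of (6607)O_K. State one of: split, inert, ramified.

Since -191 ≡ 1 mod 4, the ring of integers is ℤ[(1+√-191)/2] with discriminant -191.
Since gcd(6607, -191) = 1 the prime 6607 does not ramify.
Legendre symbol by Euler's criterion: (-191/6607) ≡ (-191)^3303 ≡ 6606 (mod 6607), i.e. (-191/6607) = -1.
d is a non-residue mod p, hence 6607 remains inert in O_K.

inert — (6607) stays prime in O_K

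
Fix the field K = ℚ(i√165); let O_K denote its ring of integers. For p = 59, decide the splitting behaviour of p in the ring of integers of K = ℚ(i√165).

split — (59) = 𝔭₁𝔭₂ with 𝔭₁ ≠ 𝔭₂

d = -165 ≡ 3 (mod 4), so O_K = ℤ[√-165] and disc(K) = 4d = -660.
Since gcd(59, -660) = 1 the prime 59 does not ramify.
Euler's criterion: (-165)^29 mod 59 = 1. Thus (-165|59) = 1.
d is a quadratic residue mod p, hence 59 splits in O_K.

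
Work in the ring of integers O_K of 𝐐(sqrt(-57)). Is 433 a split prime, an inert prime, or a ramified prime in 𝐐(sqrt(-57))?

p is inert

-57 mod 4 = 3, hence disc K = 4·(-57) = -228 and O_K = ℤ[√-57].
433 ∤ -228, so 433 is unramified.
Compute (-57/433) via Euler: 376^((433-1)/2) mod 433 = 432, so (-57/433) = -1.
(-57/433) = -1, so 433 is inert.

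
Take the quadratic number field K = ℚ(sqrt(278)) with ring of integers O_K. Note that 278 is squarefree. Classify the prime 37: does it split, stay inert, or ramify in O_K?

remains prime (inert)

d = 278 ≡ 2 (mod 4), so O_K = ℤ[√278] and disc(K) = 4d = 1112.
Since gcd(37, 1112) = 1 the prime 37 does not ramify.
Legendre symbol by Euler's criterion: (278/37) ≡ 278^18 ≡ 36 (mod 37), i.e. (278/37) = -1.
(278/37) = -1, so 37 is inert.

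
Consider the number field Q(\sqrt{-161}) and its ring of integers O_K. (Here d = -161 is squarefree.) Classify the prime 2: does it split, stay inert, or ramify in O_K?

2 is ramified

Since -161 ≢ 1 mod 4, the ring of integers is ℤ[√-161] with discriminant 4·(-161) = -644.
disc(K) = -644 = 2·(-322), so p = 2 is ramified.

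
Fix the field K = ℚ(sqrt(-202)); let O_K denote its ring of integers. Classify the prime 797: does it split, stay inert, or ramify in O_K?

d = -202 ≡ 2 (mod 4), so O_K = ℤ[√-202] and disc(K) = 4d = -808.
disc(K) = -808 is not divisible by 797; 797 is unramified.
Compute (-202/797) via Euler: 595^((797-1)/2) mod 797 = 1, so (-202/797) = 1.
(-202/797) = 1, so 797 splits.

p splits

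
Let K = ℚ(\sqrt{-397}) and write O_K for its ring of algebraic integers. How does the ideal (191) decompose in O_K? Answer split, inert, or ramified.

191 remains inert

d = -397 ≡ 3 (mod 4), so O_K = ℤ[√-397] and disc(K) = 4d = -1588.
191 ∤ -1588, so 191 is unramified.
Legendre symbol by Euler's criterion: (-397/191) ≡ (-397)^95 ≡ 190 (mod 191), i.e. (-397/191) = -1.
d is a non-residue mod p, hence 191 remains inert in O_K.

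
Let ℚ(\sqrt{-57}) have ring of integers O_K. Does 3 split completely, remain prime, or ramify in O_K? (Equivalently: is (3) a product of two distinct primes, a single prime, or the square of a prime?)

ramifies in O_K

d = -57 ≡ 3 (mod 4), so O_K = ℤ[√-57] and disc(K) = 4d = -228.
3 divides disc(K) = -228, so 3 ramifies.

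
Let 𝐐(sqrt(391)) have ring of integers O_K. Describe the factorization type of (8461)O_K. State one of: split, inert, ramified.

Since 391 ≢ 1 mod 4, the ring of integers is ℤ[√391] with discriminant 4·391 = 1564.
Since gcd(8461, 1564) = 1 the prime 8461 does not ramify.
Legendre symbol by Euler's criterion: (391/8461) ≡ 391^4230 ≡ 1 (mod 8461), i.e. (391/8461) = 1.
(391/8461) = 1, so 8461 splits.

p splits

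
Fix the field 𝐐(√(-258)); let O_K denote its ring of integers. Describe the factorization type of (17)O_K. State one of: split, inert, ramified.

-258 mod 4 = 2, hence disc K = 4·(-258) = -1032 and O_K = ℤ[√-258].
17 ∤ -1032, so 17 is unramified.
Euler's criterion: (-258)^8 mod 17 = 16. Thus (-258|17) = -1.
d is a non-residue mod p, hence 17 remains inert in O_K.

remains prime (inert)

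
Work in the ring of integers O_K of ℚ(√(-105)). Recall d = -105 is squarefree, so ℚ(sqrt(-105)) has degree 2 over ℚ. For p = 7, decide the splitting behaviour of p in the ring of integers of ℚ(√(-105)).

ramifies in O_K

Since -105 ≢ 1 mod 4, the ring of integers is ℤ[√-105] with discriminant 4·(-105) = -420.
disc(K) = -420 = 7·(-60), so p = 7 is ramified.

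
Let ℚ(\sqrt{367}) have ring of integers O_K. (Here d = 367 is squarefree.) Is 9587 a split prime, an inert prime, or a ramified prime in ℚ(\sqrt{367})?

Since 367 ≢ 1 mod 4, the ring of integers is ℤ[√367] with discriminant 4·367 = 1468.
disc(K) = 1468 is not divisible by 9587; 9587 is unramified.
Legendre symbol by Euler's criterion: (367/9587) ≡ 367^4793 ≡ 1 (mod 9587), i.e. (367/9587) = 1.
d is a quadratic residue mod p, hence 9587 splits in O_K.

9587 splits in O_K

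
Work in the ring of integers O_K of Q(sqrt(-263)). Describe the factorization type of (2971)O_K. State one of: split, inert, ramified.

-263 mod 4 = 1, hence disc K = -263 and O_K = ℤ[(1+√-263)/2].
disc(K) = -263 is not divisible by 2971; 2971 is unramified.
(-263/2971) = 2708^1485 mod 2971 = 1, giving Legendre symbol 1.
d is a quadratic residue mod p, hence 2971 splits in O_K.

p splits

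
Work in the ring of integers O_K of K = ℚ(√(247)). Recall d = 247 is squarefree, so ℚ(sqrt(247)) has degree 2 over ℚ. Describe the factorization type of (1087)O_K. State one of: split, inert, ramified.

p splits

247 mod 4 = 3, hence disc K = 4·247 = 988 and O_K = ℤ[√247].
disc(K) = 988 is not divisible by 1087; 1087 is unramified.
Euler's criterion: 247^543 mod 1087 = 1. Thus (247|1087) = 1.
(247/1087) = 1, so 1087 splits.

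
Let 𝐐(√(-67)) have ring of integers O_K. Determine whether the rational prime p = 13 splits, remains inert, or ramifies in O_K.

inert

d = -67 ≡ 1 (mod 4), so O_K = ℤ[(1+√-67)/2] and disc(K) = d = -67.
Since gcd(13, -67) = 1 the prime 13 does not ramify.
Euler's criterion: (-67)^6 mod 13 = 12. Thus (-67|13) = -1.
(-67/13) = -1, so 13 is inert.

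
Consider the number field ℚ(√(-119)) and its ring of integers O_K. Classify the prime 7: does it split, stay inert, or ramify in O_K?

p ramifies

-119 mod 4 = 1, hence disc K = -119 and O_K = ℤ[(1+√-119)/2].
disc(K) = -119 = 7·(-17), so p = 7 is ramified.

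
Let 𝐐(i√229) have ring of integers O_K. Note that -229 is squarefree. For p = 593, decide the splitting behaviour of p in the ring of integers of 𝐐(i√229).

-229 mod 4 = 3, hence disc K = 4·(-229) = -916 and O_K = ℤ[√-229].
Since gcd(593, -916) = 1 the prime 593 does not ramify.
Legendre symbol by Euler's criterion: (-229/593) ≡ (-229)^296 ≡ 1 (mod 593), i.e. (-229/593) = 1.
(-229/593) = 1, so 593 splits.

splits completely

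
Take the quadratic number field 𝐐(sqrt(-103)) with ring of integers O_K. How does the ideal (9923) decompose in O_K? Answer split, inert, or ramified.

remains prime (inert)

Since -103 ≡ 1 mod 4, the ring of integers is ℤ[(1+√-103)/2] with discriminant -103.
9923 ∤ -103, so 9923 is unramified.
Legendre symbol by Euler's criterion: (-103/9923) ≡ (-103)^4961 ≡ 9922 (mod 9923), i.e. (-103/9923) = -1.
d is a non-residue mod p, hence 9923 remains inert in O_K.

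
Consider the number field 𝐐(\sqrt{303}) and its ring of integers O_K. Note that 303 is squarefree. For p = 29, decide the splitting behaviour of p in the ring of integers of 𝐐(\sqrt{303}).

split

303 mod 4 = 3, hence disc K = 4·303 = 1212 and O_K = ℤ[√303].
29 ∤ 1212, so 29 is unramified.
(303/29) = 13^14 mod 29 = 1, giving Legendre symbol 1.
Legendre symbol 1 ⇒ 29 is split.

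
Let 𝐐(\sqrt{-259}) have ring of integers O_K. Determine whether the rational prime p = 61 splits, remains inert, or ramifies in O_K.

p splits

Since -259 ≡ 1 mod 4, the ring of integers is ℤ[(1+√-259)/2] with discriminant -259.
disc(K) = -259 is not divisible by 61; 61 is unramified.
Compute (-259/61) via Euler: 46^((61-1)/2) mod 61 = 1, so (-259/61) = 1.
(-259/61) = 1, so 61 splits.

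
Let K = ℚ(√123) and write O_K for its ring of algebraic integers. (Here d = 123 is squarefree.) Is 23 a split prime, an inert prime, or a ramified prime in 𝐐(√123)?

split — (23) = 𝔭₁𝔭₂ with 𝔭₁ ≠ 𝔭₂

Since 123 ≢ 1 mod 4, the ring of integers is ℤ[√123] with discriminant 4·123 = 492.
disc(K) = 492 is not divisible by 23; 23 is unramified.
(123/23) = 8^11 mod 23 = 1, giving Legendre symbol 1.
(123/23) = 1, so 23 splits.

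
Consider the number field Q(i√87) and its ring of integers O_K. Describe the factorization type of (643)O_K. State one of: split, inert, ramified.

Since -87 ≡ 1 mod 4, the ring of integers is ℤ[(1+√-87)/2] with discriminant -87.
643 ∤ -87, so 643 is unramified.
Legendre symbol by Euler's criterion: (-87/643) ≡ (-87)^321 ≡ 1 (mod 643), i.e. (-87/643) = 1.
Legendre symbol 1 ⇒ 643 is split.

643 splits in O_K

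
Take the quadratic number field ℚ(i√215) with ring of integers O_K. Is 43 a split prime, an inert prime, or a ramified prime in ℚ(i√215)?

43 is ramified

-215 mod 4 = 1, hence disc K = -215 and O_K = ℤ[(1+√-215)/2].
43 divides disc(K) = -215, so 43 ramifies.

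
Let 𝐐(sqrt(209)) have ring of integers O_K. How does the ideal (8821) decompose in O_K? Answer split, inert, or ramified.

p is inert

209 mod 4 = 1, hence disc K = 209 and O_K = ℤ[(1+√209)/2].
Since gcd(8821, 209) = 1 the prime 8821 does not ramify.
(209/8821) = 209^4410 mod 8821 = 8820, giving Legendre symbol -1.
(209/8821) = -1, so 8821 is inert.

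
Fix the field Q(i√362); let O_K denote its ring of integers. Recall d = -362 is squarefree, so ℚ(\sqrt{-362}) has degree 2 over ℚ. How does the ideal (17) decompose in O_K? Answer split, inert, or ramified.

inert

-362 mod 4 = 2, hence disc K = 4·(-362) = -1448 and O_K = ℤ[√-362].
disc(K) = -1448 is not divisible by 17; 17 is unramified.
Euler's criterion: (-362)^8 mod 17 = 16. Thus (-362|17) = -1.
(-362/17) = -1, so 17 is inert.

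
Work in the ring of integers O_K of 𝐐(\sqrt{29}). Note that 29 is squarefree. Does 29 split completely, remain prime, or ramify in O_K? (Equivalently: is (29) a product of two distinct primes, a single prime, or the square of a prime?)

Since 29 ≡ 1 mod 4, the ring of integers is ℤ[(1+√29)/2] with discriminant 29.
disc(K) = 29 = 29·1, so p = 29 is ramified.

29 is ramified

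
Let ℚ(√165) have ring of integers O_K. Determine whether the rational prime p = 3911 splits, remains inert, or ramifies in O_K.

splits completely

d = 165 ≡ 1 (mod 4), so O_K = ℤ[(1+√165)/2] and disc(K) = d = 165.
Since gcd(3911, 165) = 1 the prime 3911 does not ramify.
Euler's criterion: 165^1955 mod 3911 = 1. Thus (165|3911) = 1.
Legendre symbol 1 ⇒ 3911 is split.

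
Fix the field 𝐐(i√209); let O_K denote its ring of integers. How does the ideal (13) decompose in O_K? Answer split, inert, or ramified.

p splits

Since -209 ≢ 1 mod 4, the ring of integers is ℤ[√-209] with discriminant 4·(-209) = -836.
Since gcd(13, -836) = 1 the prime 13 does not ramify.
Compute (-209/13) via Euler: 12^((13-1)/2) mod 13 = 1, so (-209/13) = 1.
(-209/13) = 1, so 13 splits.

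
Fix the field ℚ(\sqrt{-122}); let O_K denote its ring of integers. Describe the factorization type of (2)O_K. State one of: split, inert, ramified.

-122 mod 4 = 2, hence disc K = 4·(-122) = -488 and O_K = ℤ[√-122].
2 divides disc(K) = -488, so 2 ramifies.

ramifies in O_K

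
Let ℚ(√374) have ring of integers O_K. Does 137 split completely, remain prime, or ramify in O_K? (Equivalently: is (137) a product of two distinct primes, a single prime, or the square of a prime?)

d = 374 ≡ 2 (mod 4), so O_K = ℤ[√374] and disc(K) = 4d = 1496.
disc(K) = 1496 is not divisible by 137; 137 is unramified.
(374/137) = 100^68 mod 137 = 1, giving Legendre symbol 1.
Legendre symbol 1 ⇒ 137 is split.

split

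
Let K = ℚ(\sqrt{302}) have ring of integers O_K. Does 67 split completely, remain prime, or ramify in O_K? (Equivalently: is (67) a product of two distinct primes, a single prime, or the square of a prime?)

inert

302 mod 4 = 2, hence disc K = 4·302 = 1208 and O_K = ℤ[√302].
Since gcd(67, 1208) = 1 the prime 67 does not ramify.
Compute (302/67) via Euler: 34^((67-1)/2) mod 67 = 66, so (302/67) = -1.
(302/67) = -1, so 67 is inert.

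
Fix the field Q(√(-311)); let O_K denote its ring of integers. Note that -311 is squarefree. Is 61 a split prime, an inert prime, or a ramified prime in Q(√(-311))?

remains prime (inert)

Since -311 ≡ 1 mod 4, the ring of integers is ℤ[(1+√-311)/2] with discriminant -311.
disc(K) = -311 is not divisible by 61; 61 is unramified.
Legendre symbol by Euler's criterion: (-311/61) ≡ (-311)^30 ≡ 60 (mod 61), i.e. (-311/61) = -1.
d is a non-residue mod p, hence 61 remains inert in O_K.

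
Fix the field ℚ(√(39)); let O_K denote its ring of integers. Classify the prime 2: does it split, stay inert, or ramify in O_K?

ramifies in O_K

Since 39 ≢ 1 mod 4, the ring of integers is ℤ[√39] with discriminant 4·39 = 156.
2 divides disc(K) = 156, so 2 ramifies.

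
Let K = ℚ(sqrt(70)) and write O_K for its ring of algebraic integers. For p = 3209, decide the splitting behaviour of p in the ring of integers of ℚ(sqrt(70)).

Since 70 ≢ 1 mod 4, the ring of integers is ℤ[√70] with discriminant 4·70 = 280.
disc(K) = 280 is not divisible by 3209; 3209 is unramified.
(70/3209) = 70^1604 mod 3209 = 3208, giving Legendre symbol -1.
(70/3209) = -1, so 3209 is inert.

p is inert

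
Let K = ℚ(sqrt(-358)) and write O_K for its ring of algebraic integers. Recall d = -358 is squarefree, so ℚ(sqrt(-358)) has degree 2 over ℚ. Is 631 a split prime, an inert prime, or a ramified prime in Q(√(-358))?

631 remains inert

-358 mod 4 = 2, hence disc K = 4·(-358) = -1432 and O_K = ℤ[√-358].
Since gcd(631, -1432) = 1 the prime 631 does not ramify.
Legendre symbol by Euler's criterion: (-358/631) ≡ (-358)^315 ≡ 630 (mod 631), i.e. (-358/631) = -1.
(-358/631) = -1, so 631 is inert.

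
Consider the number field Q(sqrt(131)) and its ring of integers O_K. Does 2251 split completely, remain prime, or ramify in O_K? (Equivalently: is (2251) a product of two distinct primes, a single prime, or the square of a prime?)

2251 splits in O_K

131 mod 4 = 3, hence disc K = 4·131 = 524 and O_K = ℤ[√131].
2251 ∤ 524, so 2251 is unramified.
Compute (131/2251) via Euler: 131^((2251-1)/2) mod 2251 = 1, so (131/2251) = 1.
(131/2251) = 1, so 2251 splits.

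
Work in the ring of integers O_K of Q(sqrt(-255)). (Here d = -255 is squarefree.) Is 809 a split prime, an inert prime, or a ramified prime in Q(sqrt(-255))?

d = -255 ≡ 1 (mod 4), so O_K = ℤ[(1+√-255)/2] and disc(K) = d = -255.
disc(K) = -255 is not divisible by 809; 809 is unramified.
Euler's criterion: (-255)^404 mod 809 = 1. Thus (-255|809) = 1.
Legendre symbol 1 ⇒ 809 is split.

split — (809) = 𝔭₁𝔭₂ with 𝔭₁ ≠ 𝔭₂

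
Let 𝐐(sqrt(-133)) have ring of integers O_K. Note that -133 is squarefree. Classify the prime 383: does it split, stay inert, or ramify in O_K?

Since -133 ≢ 1 mod 4, the ring of integers is ℤ[√-133] with discriminant 4·(-133) = -532.
Since gcd(383, -532) = 1 the prime 383 does not ramify.
(-133/383) = 250^191 mod 383 = 382, giving Legendre symbol -1.
d is a non-residue mod p, hence 383 remains inert in O_K.

inert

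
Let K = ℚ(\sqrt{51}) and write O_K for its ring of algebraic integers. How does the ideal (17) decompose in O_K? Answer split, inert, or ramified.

p ramifies

51 mod 4 = 3, hence disc K = 4·51 = 204 and O_K = ℤ[√51].
Ramification test: 17 | 204. The prime 17 ramifies in K.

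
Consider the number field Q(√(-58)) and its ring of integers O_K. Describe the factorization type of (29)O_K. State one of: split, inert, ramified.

p ramifies

Since -58 ≢ 1 mod 4, the ring of integers is ℤ[√-58] with discriminant 4·(-58) = -232.
29 divides disc(K) = -232, so 29 ramifies.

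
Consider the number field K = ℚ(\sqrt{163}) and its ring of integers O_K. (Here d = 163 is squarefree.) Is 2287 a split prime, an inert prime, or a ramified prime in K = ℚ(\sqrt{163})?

split — (2287) = 𝔭₁𝔭₂ with 𝔭₁ ≠ 𝔭₂

d = 163 ≡ 3 (mod 4), so O_K = ℤ[√163] and disc(K) = 4d = 652.
disc(K) = 652 is not divisible by 2287; 2287 is unramified.
(163/2287) = 163^1143 mod 2287 = 1, giving Legendre symbol 1.
d is a quadratic residue mod p, hence 2287 splits in O_K.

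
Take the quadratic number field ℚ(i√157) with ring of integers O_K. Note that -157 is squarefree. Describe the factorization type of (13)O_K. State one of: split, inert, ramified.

p splits

d = -157 ≡ 3 (mod 4), so O_K = ℤ[√-157] and disc(K) = 4d = -628.
Since gcd(13, -628) = 1 the prime 13 does not ramify.
Compute (-157/13) via Euler: 12^((13-1)/2) mod 13 = 1, so (-157/13) = 1.
(-157/13) = 1, so 13 splits.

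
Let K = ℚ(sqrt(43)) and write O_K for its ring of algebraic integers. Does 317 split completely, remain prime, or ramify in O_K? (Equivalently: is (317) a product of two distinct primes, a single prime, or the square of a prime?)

317 splits in O_K

Since 43 ≢ 1 mod 4, the ring of integers is ℤ[√43] with discriminant 4·43 = 172.
disc(K) = 172 is not divisible by 317; 317 is unramified.
Legendre symbol by Euler's criterion: (43/317) ≡ 43^158 ≡ 1 (mod 317), i.e. (43/317) = 1.
d is a quadratic residue mod p, hence 317 splits in O_K.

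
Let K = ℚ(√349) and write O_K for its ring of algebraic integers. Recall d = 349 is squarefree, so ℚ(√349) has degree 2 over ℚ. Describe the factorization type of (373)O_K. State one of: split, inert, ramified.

p is inert

d = 349 ≡ 1 (mod 4), so O_K = ℤ[(1+√349)/2] and disc(K) = d = 349.
Since gcd(373, 349) = 1 the prime 373 does not ramify.
Euler's criterion: 349^186 mod 373 = 372. Thus (349|373) = -1.
Legendre symbol -1 ⇒ 373 is inert.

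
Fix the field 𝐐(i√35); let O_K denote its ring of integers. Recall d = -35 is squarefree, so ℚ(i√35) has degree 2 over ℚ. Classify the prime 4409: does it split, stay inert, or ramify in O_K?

-35 mod 4 = 1, hence disc K = -35 and O_K = ℤ[(1+√-35)/2].
4409 ∤ -35, so 4409 is unramified.
(-35/4409) = 4374^2204 mod 4409 = 4408, giving Legendre symbol -1.
(-35/4409) = -1, so 4409 is inert.

inert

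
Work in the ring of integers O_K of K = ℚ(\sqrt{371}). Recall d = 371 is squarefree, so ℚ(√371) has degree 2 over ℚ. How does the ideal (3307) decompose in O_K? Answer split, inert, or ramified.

inert — (3307) stays prime in O_K

Since 371 ≢ 1 mod 4, the ring of integers is ℤ[√371] with discriminant 4·371 = 1484.
3307 ∤ 1484, so 3307 is unramified.
(371/3307) = 371^1653 mod 3307 = 3306, giving Legendre symbol -1.
d is a non-residue mod p, hence 3307 remains inert in O_K.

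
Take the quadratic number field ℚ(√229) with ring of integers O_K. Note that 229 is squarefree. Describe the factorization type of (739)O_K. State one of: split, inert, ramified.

Since 229 ≡ 1 mod 4, the ring of integers is ℤ[(1+√229)/2] with discriminant 229.
739 ∤ 229, so 739 is unramified.
Legendre symbol by Euler's criterion: (229/739) ≡ 229^369 ≡ 738 (mod 739), i.e. (229/739) = -1.
d is a non-residue mod p, hence 739 remains inert in O_K.

inert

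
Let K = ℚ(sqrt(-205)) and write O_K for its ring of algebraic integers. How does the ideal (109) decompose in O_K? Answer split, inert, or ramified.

d = -205 ≡ 3 (mod 4), so O_K = ℤ[√-205] and disc(K) = 4d = -820.
disc(K) = -820 is not divisible by 109; 109 is unramified.
(-205/109) = 13^54 mod 109 = 108, giving Legendre symbol -1.
(-205/109) = -1, so 109 is inert.

p is inert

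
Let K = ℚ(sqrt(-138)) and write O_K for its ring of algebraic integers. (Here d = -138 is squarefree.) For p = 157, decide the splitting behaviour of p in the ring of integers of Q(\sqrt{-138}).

Since -138 ≢ 1 mod 4, the ring of integers is ℤ[√-138] with discriminant 4·(-138) = -552.
Since gcd(157, -552) = 1 the prime 157 does not ramify.
Compute (-138/157) via Euler: 19^((157-1)/2) mod 157 = 1, so (-138/157) = 1.
d is a quadratic residue mod p, hence 157 splits in O_K.

split — (157) = 𝔭₁𝔭₂ with 𝔭₁ ≠ 𝔭₂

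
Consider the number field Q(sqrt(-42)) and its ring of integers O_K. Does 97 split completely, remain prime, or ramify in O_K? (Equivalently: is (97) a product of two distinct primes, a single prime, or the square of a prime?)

Since -42 ≢ 1 mod 4, the ring of integers is ℤ[√-42] with discriminant 4·(-42) = -168.
Since gcd(97, -168) = 1 the prime 97 does not ramify.
Euler's criterion: (-42)^48 mod 97 = 96. Thus (-42|97) = -1.
d is a non-residue mod p, hence 97 remains inert in O_K.

inert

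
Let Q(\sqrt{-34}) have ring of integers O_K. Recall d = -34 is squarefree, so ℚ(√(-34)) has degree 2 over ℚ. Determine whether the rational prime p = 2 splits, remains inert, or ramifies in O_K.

ramifies in O_K

-34 mod 4 = 2, hence disc K = 4·(-34) = -136 and O_K = ℤ[√-34].
disc(K) = -136 = 2·(-68), so p = 2 is ramified.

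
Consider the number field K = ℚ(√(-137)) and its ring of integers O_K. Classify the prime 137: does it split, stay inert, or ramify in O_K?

ramified

d = -137 ≡ 3 (mod 4), so O_K = ℤ[√-137] and disc(K) = 4d = -548.
137 divides disc(K) = -548, so 137 ramifies.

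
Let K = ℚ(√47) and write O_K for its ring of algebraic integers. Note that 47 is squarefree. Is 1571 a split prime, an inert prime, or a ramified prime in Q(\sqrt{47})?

p splits

Since 47 ≢ 1 mod 4, the ring of integers is ℤ[√47] with discriminant 4·47 = 188.
disc(K) = 188 is not divisible by 1571; 1571 is unramified.
Legendre symbol by Euler's criterion: (47/1571) ≡ 47^785 ≡ 1 (mod 1571), i.e. (47/1571) = 1.
d is a quadratic residue mod p, hence 1571 splits in O_K.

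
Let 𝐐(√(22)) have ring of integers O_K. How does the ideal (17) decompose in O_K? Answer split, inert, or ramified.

remains prime (inert)

22 mod 4 = 2, hence disc K = 4·22 = 88 and O_K = ℤ[√22].
disc(K) = 88 is not divisible by 17; 17 is unramified.
(22/17) = 5^8 mod 17 = 16, giving Legendre symbol -1.
(22/17) = -1, so 17 is inert.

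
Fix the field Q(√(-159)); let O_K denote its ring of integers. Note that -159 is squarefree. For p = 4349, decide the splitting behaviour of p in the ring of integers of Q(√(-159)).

splits completely

-159 mod 4 = 1, hence disc K = -159 and O_K = ℤ[(1+√-159)/2].
disc(K) = -159 is not divisible by 4349; 4349 is unramified.
Compute (-159/4349) via Euler: 4190^((4349-1)/2) mod 4349 = 1, so (-159/4349) = 1.
Legendre symbol 1 ⇒ 4349 is split.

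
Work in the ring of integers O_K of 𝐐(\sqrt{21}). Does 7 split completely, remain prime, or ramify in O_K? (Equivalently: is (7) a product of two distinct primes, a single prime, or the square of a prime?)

Since 21 ≡ 1 mod 4, the ring of integers is ℤ[(1+√21)/2] with discriminant 21.
disc(K) = 21 = 7·3, so p = 7 is ramified.

ramified — (7) = 𝔭²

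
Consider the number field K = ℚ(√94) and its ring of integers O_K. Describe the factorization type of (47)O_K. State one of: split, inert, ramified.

p ramifies

94 mod 4 = 2, hence disc K = 4·94 = 376 and O_K = ℤ[√94].
disc(K) = 376 = 47·8, so p = 47 is ramified.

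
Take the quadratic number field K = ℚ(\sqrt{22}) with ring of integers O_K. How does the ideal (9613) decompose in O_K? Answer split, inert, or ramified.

d = 22 ≡ 2 (mod 4), so O_K = ℤ[√22] and disc(K) = 4d = 88.
Since gcd(9613, 88) = 1 the prime 9613 does not ramify.
Compute (22/9613) via Euler: 22^((9613-1)/2) mod 9613 = 1, so (22/9613) = 1.
Legendre symbol 1 ⇒ 9613 is split.

splits completely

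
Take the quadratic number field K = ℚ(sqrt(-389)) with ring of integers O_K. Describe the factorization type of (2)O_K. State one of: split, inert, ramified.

ramified

Since -389 ≢ 1 mod 4, the ring of integers is ℤ[√-389] with discriminant 4·(-389) = -1556.
disc(K) = -1556 = 2·(-778), so p = 2 is ramified.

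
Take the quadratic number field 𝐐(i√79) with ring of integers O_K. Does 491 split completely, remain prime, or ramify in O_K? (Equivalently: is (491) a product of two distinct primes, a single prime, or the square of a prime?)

d = -79 ≡ 1 (mod 4), so O_K = ℤ[(1+√-79)/2] and disc(K) = d = -79.
disc(K) = -79 is not divisible by 491; 491 is unramified.
Compute (-79/491) via Euler: 412^((491-1)/2) mod 491 = 490, so (-79/491) = -1.
(-79/491) = -1, so 491 is inert.

remains prime (inert)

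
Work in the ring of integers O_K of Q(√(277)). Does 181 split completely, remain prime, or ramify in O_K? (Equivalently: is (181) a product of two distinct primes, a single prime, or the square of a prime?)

p is inert

277 mod 4 = 1, hence disc K = 277 and O_K = ℤ[(1+√277)/2].
181 ∤ 277, so 181 is unramified.
Compute (277/181) via Euler: 96^((181-1)/2) mod 181 = 180, so (277/181) = -1.
d is a non-residue mod p, hence 181 remains inert in O_K.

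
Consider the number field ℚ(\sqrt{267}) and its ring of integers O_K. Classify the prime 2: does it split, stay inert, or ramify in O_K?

p ramifies

d = 267 ≡ 3 (mod 4), so O_K = ℤ[√267] and disc(K) = 4d = 1068.
disc(K) = 1068 = 2·534, so p = 2 is ramified.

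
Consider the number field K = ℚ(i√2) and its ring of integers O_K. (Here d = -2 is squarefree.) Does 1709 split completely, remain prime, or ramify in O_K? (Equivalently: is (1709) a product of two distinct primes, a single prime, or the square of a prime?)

-2 mod 4 = 2, hence disc K = 4·(-2) = -8 and O_K = ℤ[√-2].
Since gcd(1709, -8) = 1 the prime 1709 does not ramify.
Euler's criterion: (-2)^854 mod 1709 = 1708. Thus (-2|1709) = -1.
d is a non-residue mod p, hence 1709 remains inert in O_K.

inert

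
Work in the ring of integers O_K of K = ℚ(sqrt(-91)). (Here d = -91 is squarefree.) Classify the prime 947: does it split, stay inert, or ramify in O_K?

-91 mod 4 = 1, hence disc K = -91 and O_K = ℤ[(1+√-91)/2].
947 ∤ -91, so 947 is unramified.
(-91/947) = 856^473 mod 947 = 946, giving Legendre symbol -1.
d is a non-residue mod p, hence 947 remains inert in O_K.

947 remains inert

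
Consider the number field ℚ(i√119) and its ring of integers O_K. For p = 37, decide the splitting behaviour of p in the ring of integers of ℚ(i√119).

Since -119 ≡ 1 mod 4, the ring of integers is ℤ[(1+√-119)/2] with discriminant -119.
37 ∤ -119, so 37 is unramified.
Compute (-119/37) via Euler: 29^((37-1)/2) mod 37 = 36, so (-119/37) = -1.
d is a non-residue mod p, hence 37 remains inert in O_K.

37 remains inert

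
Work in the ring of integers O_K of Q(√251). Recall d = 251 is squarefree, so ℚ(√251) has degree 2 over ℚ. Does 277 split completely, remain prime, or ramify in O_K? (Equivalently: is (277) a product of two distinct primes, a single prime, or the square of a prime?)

Since 251 ≢ 1 mod 4, the ring of integers is ℤ[√251] with discriminant 4·251 = 1004.
277 ∤ 1004, so 277 is unramified.
(251/277) = 251^138 mod 277 = 276, giving Legendre symbol -1.
(251/277) = -1, so 277 is inert.

277 remains inert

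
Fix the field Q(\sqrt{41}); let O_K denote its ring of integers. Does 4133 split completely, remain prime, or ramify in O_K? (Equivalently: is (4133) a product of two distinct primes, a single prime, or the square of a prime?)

split — (4133) = 𝔭₁𝔭₂ with 𝔭₁ ≠ 𝔭₂

Since 41 ≡ 1 mod 4, the ring of integers is ℤ[(1+√41)/2] with discriminant 41.
disc(K) = 41 is not divisible by 4133; 4133 is unramified.
Compute (41/4133) via Euler: 41^((4133-1)/2) mod 4133 = 1, so (41/4133) = 1.
Legendre symbol 1 ⇒ 4133 is split.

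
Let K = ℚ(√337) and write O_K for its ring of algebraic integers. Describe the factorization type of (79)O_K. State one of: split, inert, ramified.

79 splits in O_K

Since 337 ≡ 1 mod 4, the ring of integers is ℤ[(1+√337)/2] with discriminant 337.
79 ∤ 337, so 79 is unramified.
Compute (337/79) via Euler: 21^((79-1)/2) mod 79 = 1, so (337/79) = 1.
Legendre symbol 1 ⇒ 79 is split.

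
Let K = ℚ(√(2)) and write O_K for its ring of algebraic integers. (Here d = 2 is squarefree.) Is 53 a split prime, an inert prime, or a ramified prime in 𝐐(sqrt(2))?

d = 2 ≡ 2 (mod 4), so O_K = ℤ[√2] and disc(K) = 4d = 8.
53 ∤ 8, so 53 is unramified.
(2/53) = 2^26 mod 53 = 52, giving Legendre symbol -1.
Legendre symbol -1 ⇒ 53 is inert.

inert — (53) stays prime in O_K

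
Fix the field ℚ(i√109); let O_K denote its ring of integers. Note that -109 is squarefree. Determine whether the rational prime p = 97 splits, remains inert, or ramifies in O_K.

d = -109 ≡ 3 (mod 4), so O_K = ℤ[√-109] and disc(K) = 4d = -436.
disc(K) = -436 is not divisible by 97; 97 is unramified.
(-109/97) = 85^48 mod 97 = 1, giving Legendre symbol 1.
Legendre symbol 1 ⇒ 97 is split.

97 splits in O_K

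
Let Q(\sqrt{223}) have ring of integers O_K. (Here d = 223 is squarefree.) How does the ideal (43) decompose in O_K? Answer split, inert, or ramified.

223 mod 4 = 3, hence disc K = 4·223 = 892 and O_K = ℤ[√223].
Since gcd(43, 892) = 1 the prime 43 does not ramify.
Euler's criterion: 223^21 mod 43 = 42. Thus (223|43) = -1.
(223/43) = -1, so 43 is inert.

43 remains inert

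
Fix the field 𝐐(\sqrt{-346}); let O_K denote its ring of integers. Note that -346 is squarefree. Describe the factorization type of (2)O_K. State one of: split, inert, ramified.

Since -346 ≢ 1 mod 4, the ring of integers is ℤ[√-346] with discriminant 4·(-346) = -1384.
Ramification test: 2 | -1384. The prime 2 ramifies in K.

2 is ramified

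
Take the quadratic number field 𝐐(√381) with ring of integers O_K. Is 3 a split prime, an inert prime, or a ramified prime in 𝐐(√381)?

381 mod 4 = 1, hence disc K = 381 and O_K = ℤ[(1+√381)/2].
Ramification test: 3 | 381. The prime 3 ramifies in K.

p ramifies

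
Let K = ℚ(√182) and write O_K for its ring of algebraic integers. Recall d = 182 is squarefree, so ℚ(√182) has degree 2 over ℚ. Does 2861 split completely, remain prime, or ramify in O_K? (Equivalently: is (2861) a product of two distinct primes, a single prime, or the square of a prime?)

split

Since 182 ≢ 1 mod 4, the ring of integers is ℤ[√182] with discriminant 4·182 = 728.
disc(K) = 728 is not divisible by 2861; 2861 is unramified.
Compute (182/2861) via Euler: 182^((2861-1)/2) mod 2861 = 1, so (182/2861) = 1.
(182/2861) = 1, so 2861 splits.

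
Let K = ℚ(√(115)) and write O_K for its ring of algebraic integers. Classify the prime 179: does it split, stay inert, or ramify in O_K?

d = 115 ≡ 3 (mod 4), so O_K = ℤ[√115] and disc(K) = 4d = 460.
Since gcd(179, 460) = 1 the prime 179 does not ramify.
Compute (115/179) via Euler: 115^((179-1)/2) mod 179 = 178, so (115/179) = -1.
Legendre symbol -1 ⇒ 179 is inert.

inert — (179) stays prime in O_K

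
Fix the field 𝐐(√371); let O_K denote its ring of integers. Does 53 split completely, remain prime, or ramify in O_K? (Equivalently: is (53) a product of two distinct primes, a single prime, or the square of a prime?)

p ramifies

d = 371 ≡ 3 (mod 4), so O_K = ℤ[√371] and disc(K) = 4d = 1484.
Ramification test: 53 | 1484. The prime 53 ramifies in K.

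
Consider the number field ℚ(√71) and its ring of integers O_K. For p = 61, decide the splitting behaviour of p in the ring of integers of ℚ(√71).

p is inert

d = 71 ≡ 3 (mod 4), so O_K = ℤ[√71] and disc(K) = 4d = 284.
61 ∤ 284, so 61 is unramified.
Legendre symbol by Euler's criterion: (71/61) ≡ 71^30 ≡ 60 (mod 61), i.e. (71/61) = -1.
Legendre symbol -1 ⇒ 61 is inert.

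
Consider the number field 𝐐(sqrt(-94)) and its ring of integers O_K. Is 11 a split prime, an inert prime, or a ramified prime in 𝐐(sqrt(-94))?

split — (11) = 𝔭₁𝔭₂ with 𝔭₁ ≠ 𝔭₂

-94 mod 4 = 2, hence disc K = 4·(-94) = -376 and O_K = ℤ[√-94].
disc(K) = -376 is not divisible by 11; 11 is unramified.
Euler's criterion: (-94)^5 mod 11 = 1. Thus (-94|11) = 1.
(-94/11) = 1, so 11 splits.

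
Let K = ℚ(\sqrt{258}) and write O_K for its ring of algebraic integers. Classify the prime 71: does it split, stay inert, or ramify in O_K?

p splits

Since 258 ≢ 1 mod 4, the ring of integers is ℤ[√258] with discriminant 4·258 = 1032.
Since gcd(71, 1032) = 1 the prime 71 does not ramify.
(258/71) = 45^35 mod 71 = 1, giving Legendre symbol 1.
Legendre symbol 1 ⇒ 71 is split.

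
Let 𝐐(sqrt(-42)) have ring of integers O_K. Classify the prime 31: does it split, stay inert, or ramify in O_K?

Since -42 ≢ 1 mod 4, the ring of integers is ℤ[√-42] with discriminant 4·(-42) = -168.
Since gcd(31, -168) = 1 the prime 31 does not ramify.
Legendre symbol by Euler's criterion: (-42/31) ≡ (-42)^15 ≡ 1 (mod 31), i.e. (-42/31) = 1.
d is a quadratic residue mod p, hence 31 splits in O_K.

p splits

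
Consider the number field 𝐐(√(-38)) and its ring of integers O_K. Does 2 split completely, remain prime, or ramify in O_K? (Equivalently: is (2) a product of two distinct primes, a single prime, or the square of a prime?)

d = -38 ≡ 2 (mod 4), so O_K = ℤ[√-38] and disc(K) = 4d = -152.
Ramification test: 2 | -152. The prime 2 ramifies in K.

ramifies in O_K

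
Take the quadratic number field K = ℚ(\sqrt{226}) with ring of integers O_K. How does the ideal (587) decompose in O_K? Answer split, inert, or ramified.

Since 226 ≢ 1 mod 4, the ring of integers is ℤ[√226] with discriminant 4·226 = 904.
disc(K) = 904 is not divisible by 587; 587 is unramified.
(226/587) = 226^293 mod 587 = 586, giving Legendre symbol -1.
d is a non-residue mod p, hence 587 remains inert in O_K.

p is inert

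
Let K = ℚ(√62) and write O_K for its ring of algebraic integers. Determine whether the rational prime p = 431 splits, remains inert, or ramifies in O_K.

d = 62 ≡ 2 (mod 4), so O_K = ℤ[√62] and disc(K) = 4d = 248.
disc(K) = 248 is not divisible by 431; 431 is unramified.
Compute (62/431) via Euler: 62^((431-1)/2) mod 431 = 430, so (62/431) = -1.
Legendre symbol -1 ⇒ 431 is inert.

431 remains inert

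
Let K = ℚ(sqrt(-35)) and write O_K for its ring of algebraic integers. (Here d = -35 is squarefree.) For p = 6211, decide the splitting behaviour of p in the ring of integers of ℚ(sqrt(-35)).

Since -35 ≡ 1 mod 4, the ring of integers is ℤ[(1+√-35)/2] with discriminant -35.
Since gcd(6211, -35) = 1 the prime 6211 does not ramify.
Euler's criterion: (-35)^3105 mod 6211 = 1. Thus (-35|6211) = 1.
Legendre symbol 1 ⇒ 6211 is split.

split — (6211) = 𝔭₁𝔭₂ with 𝔭₁ ≠ 𝔭₂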